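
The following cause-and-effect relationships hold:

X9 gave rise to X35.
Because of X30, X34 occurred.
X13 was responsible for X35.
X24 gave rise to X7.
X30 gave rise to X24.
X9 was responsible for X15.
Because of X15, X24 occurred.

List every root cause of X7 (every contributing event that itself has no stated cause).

X30, X9

Tracing upstream from X7: X7 ← X24 ← X15 ← X9.
A separate upstream branch: X7 ← X24 ← X30.
Each of those chain origins has no stated cause.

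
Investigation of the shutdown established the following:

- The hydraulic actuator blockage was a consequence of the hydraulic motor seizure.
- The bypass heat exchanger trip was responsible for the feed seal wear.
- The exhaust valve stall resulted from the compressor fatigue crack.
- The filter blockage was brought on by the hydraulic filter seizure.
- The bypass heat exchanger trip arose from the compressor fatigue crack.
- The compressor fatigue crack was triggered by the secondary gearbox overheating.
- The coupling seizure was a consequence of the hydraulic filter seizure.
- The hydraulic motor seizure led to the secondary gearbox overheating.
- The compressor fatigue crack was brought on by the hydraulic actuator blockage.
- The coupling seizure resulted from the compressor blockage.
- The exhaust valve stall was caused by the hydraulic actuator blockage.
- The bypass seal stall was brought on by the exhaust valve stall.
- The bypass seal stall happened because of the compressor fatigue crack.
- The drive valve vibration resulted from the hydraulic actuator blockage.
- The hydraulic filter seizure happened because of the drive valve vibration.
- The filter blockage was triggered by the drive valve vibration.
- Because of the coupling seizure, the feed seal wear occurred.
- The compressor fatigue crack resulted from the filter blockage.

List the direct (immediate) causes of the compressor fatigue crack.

the filter blockage, the hydraulic actuator blockage, the secondary gearbox overheating

Upstream contributors include the hydraulic motor seizure, the drive valve vibration, the hydraulic filter seizure, but only the filter blockage, the hydraulic actuator blockage, the secondary gearbox overheating feed directly into the compressor fatigue crack.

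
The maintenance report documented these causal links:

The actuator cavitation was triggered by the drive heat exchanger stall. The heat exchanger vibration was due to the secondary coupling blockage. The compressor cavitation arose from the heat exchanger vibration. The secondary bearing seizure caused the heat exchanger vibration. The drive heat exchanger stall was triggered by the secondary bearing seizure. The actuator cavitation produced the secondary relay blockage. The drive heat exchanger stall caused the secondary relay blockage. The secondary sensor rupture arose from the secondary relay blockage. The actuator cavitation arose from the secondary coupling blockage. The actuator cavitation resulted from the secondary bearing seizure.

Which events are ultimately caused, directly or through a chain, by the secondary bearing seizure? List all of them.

the actuator cavitation, the compressor cavitation, the drive heat exchanger stall, the heat exchanger vibration, the secondary relay blockage, the secondary sensor rupture

Direct effects: the drive heat exchanger stall, the heat exchanger vibration, the actuator cavitation.
2 steps out: the compressor cavitation, the secondary relay blockage.
3 steps out: the secondary sensor rupture.
Not reachable from it: the secondary coupling blockage.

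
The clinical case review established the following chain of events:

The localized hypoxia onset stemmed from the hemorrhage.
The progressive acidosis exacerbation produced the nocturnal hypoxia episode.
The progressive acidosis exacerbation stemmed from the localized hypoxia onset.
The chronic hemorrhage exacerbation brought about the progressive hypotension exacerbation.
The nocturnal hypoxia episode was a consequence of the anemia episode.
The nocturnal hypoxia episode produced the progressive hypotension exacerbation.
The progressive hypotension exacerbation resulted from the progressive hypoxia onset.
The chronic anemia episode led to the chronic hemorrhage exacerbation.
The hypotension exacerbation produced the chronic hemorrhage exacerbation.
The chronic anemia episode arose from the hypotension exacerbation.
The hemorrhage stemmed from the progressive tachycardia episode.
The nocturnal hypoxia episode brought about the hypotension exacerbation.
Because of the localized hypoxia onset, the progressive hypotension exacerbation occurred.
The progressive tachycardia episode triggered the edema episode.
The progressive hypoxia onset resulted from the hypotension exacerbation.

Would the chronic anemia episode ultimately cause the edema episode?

The chronic anemia episode leads to the chronic hemorrhage exacerbation, the progressive hypotension exacerbation; the edema episode is not among them.

No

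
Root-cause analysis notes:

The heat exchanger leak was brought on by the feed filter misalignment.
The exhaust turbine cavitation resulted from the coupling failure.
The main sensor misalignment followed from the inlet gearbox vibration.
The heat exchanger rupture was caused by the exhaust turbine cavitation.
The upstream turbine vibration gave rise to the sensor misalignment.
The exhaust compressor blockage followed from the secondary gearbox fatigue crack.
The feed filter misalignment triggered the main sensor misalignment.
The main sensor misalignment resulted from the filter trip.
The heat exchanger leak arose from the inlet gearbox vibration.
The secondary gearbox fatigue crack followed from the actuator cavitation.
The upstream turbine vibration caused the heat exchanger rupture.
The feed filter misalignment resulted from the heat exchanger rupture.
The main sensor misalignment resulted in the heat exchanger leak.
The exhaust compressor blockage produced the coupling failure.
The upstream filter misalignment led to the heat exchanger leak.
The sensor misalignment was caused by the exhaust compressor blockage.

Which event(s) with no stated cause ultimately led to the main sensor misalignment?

the actuator cavitation, the filter trip, the inlet gearbox vibration, the upstream turbine vibration

Tracing upstream from the main sensor misalignment: the main sensor misalignment ← the feed filter misalignment ← the heat exchanger rupture ← the exhaust turbine cavitation ← the coupling failure ← the exhaust compressor blockage ← the secondary gearbox fatigue crack ← the actuator cavitation.
A separate upstream branch: the main sensor misalignment ← the feed filter misalignment ← the heat exchanger rupture ← the upstream turbine vibration.
A separate upstream branch: the main sensor misalignment ← the inlet gearbox vibration.
A separate upstream branch: the main sensor misalignment ← the filter trip.
Each of those chain origins has no stated cause.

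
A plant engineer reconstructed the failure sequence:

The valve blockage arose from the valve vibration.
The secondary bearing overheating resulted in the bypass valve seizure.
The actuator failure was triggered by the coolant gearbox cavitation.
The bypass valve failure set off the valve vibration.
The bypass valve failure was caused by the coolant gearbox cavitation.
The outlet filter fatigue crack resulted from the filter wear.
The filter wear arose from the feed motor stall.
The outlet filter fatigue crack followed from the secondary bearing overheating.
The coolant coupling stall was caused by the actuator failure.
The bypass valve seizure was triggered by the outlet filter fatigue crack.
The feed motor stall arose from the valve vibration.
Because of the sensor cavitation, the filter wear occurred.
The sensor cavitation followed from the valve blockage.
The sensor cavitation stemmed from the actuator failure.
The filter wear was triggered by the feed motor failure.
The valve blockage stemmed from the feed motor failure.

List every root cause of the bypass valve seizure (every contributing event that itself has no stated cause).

the coolant gearbox cavitation, the feed motor failure, the secondary bearing overheating

Tracing upstream from the bypass valve seizure: the bypass valve seizure ← the outlet filter fatigue crack ← the filter wear ← the feed motor failure.
A separate upstream branch: the bypass valve seizure ← the outlet filter fatigue crack ← the filter wear ← the sensor cavitation ← the actuator failure ← the coolant gearbox cavitation.
A separate upstream branch: the bypass valve seizure ← the secondary bearing overheating.
Each of those chain origins has no stated cause.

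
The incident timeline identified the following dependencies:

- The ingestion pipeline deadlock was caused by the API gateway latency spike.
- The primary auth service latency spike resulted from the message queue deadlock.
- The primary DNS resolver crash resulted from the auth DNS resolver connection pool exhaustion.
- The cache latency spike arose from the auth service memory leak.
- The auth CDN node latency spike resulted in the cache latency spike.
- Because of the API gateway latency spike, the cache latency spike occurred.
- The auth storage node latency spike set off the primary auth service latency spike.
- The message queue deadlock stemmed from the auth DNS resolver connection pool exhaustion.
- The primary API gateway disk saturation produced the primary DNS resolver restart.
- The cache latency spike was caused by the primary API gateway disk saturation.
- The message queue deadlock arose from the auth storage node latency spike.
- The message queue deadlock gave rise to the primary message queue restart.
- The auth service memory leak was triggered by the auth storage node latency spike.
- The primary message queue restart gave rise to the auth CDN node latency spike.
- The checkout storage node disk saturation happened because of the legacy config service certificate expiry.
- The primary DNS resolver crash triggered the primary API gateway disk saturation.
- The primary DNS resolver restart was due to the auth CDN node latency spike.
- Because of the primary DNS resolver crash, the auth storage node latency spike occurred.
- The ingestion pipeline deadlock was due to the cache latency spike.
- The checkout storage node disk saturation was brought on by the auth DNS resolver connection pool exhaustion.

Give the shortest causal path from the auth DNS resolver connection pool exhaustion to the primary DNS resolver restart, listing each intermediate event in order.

the auth DNS resolver connection pool exhaustion → the primary DNS resolver crash
the primary DNS resolver crash → the primary API gateway disk saturation
the primary API gateway disk saturation → the primary DNS resolver restart
Length: 3 steps.

the auth DNS resolver connection pool exhaustion → the primary DNS resolver crash → the primary API gateway disk saturation → the primary DNS resolver restart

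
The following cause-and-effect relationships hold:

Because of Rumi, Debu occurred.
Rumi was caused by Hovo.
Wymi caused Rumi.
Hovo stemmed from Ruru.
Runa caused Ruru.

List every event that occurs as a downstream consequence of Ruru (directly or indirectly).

Debu, Hovo, Rumi

Direct effects: Hovo.
2 steps out: Rumi.
3 steps out: Debu.
Not reachable from it: Runa, Wymi.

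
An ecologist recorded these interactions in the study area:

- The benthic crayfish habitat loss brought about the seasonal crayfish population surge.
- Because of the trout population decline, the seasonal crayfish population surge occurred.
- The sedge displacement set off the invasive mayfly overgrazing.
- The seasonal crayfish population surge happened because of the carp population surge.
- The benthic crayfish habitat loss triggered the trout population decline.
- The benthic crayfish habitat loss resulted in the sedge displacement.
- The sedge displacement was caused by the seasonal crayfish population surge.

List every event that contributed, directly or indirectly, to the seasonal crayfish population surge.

the benthic crayfish habitat loss, the carp population surge, the trout population decline

Immediate causes of the seasonal crayfish population surge: the carp population surge, the benthic crayfish habitat loss, the trout population decline.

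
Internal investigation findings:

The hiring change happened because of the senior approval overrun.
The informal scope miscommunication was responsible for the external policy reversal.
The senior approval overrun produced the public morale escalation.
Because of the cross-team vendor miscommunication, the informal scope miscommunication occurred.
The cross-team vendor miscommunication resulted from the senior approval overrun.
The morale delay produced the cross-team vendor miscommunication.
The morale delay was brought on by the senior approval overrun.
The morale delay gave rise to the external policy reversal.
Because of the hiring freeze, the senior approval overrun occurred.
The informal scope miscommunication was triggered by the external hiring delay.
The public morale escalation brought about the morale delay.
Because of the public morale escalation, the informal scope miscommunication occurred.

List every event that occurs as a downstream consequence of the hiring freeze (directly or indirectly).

Direct effects: the senior approval overrun.
2 steps out: the public morale escalation, the hiring change, the morale delay, the cross-team vendor miscommunication.
3 steps out: the informal scope miscommunication, the external policy reversal.
Not reachable from it: the external hiring delay.

the cross-team vendor miscommunication, the external policy reversal, the hiring change, the informal scope miscommunication, the morale delay, the public morale escalation, the senior approval overrun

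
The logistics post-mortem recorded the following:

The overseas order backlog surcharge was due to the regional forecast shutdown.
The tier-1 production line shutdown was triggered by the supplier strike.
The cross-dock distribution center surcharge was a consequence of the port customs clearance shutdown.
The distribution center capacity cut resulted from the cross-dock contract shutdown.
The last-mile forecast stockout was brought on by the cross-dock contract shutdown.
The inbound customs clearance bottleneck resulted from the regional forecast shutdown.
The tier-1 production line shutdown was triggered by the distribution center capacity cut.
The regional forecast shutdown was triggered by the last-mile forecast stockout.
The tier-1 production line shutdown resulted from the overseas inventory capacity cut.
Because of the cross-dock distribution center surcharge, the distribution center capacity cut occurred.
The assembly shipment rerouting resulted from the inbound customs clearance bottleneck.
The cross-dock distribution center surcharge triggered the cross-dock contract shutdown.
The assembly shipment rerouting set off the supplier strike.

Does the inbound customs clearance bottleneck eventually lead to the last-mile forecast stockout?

No

The inbound customs clearance bottleneck leads to the assembly shipment rerouting, the supplier strike, the tier-1 production line shutdown; the last-mile forecast stockout is not among them.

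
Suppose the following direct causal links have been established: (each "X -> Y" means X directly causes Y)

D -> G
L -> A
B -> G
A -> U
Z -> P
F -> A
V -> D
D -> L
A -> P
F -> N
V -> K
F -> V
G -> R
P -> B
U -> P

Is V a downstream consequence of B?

B leads to G, R; V is not among them.

No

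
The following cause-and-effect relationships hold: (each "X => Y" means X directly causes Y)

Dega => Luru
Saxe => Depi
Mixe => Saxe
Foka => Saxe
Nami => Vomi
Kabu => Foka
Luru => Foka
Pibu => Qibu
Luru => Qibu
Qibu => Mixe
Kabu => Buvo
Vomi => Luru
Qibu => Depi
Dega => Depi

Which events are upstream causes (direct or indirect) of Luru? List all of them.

Immediate causes of Luru: Dega, Vomi.
Further upstream: Nami.

Dega, Nami, Vomi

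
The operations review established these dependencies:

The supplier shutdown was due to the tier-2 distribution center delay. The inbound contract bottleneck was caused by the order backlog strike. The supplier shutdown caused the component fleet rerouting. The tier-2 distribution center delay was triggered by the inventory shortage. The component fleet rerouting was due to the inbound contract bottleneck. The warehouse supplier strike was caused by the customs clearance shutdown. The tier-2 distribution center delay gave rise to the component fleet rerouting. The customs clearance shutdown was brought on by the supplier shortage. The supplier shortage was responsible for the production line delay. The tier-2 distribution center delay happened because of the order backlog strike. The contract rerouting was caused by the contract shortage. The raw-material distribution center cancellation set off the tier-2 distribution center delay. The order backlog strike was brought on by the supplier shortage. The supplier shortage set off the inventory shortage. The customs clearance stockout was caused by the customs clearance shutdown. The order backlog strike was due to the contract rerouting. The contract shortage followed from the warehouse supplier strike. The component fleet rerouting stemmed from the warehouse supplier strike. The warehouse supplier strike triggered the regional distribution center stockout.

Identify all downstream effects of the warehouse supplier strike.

Direct effects: the contract shortage, the regional distribution center stockout, the component fleet rerouting.
2 steps out: the contract rerouting.
3 steps out: the order backlog strike.
4 steps out: the tier-2 distribution center delay, the inbound contract bottleneck.
5 steps out: the supplier shutdown.
Not reachable from it: the supplier shortage, the production line delay, the customs clearance shutdown, the inventory shortage, the customs clearance stockout, the raw-material distribution center cancellation.

the component fleet rerouting, the contract rerouting, the contract shortage, the inbound contract bottleneck, the order backlog strike, the regional distribution center stockout, the supplier shutdown, the tier-2 distribution center delay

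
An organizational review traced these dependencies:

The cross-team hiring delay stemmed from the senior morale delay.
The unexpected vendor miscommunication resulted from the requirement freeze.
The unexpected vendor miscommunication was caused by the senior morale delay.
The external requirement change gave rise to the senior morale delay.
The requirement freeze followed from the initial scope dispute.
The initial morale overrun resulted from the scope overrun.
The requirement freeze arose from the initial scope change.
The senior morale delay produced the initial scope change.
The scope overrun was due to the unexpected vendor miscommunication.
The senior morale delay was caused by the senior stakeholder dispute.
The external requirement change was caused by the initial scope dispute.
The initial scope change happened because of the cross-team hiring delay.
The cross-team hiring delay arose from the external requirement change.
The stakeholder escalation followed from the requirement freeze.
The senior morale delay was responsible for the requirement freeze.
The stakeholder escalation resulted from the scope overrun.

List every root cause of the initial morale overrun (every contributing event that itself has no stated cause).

the initial scope dispute, the senior stakeholder dispute

Tracing upstream from the initial morale overrun: the initial morale overrun ← the scope overrun ← the unexpected vendor miscommunication ← the requirement freeze ← the initial scope dispute.
A separate upstream branch: the initial morale overrun ← the scope overrun ← the unexpected vendor miscommunication ← the senior morale delay ← the senior stakeholder dispute.
Each of those chain origins has no stated cause.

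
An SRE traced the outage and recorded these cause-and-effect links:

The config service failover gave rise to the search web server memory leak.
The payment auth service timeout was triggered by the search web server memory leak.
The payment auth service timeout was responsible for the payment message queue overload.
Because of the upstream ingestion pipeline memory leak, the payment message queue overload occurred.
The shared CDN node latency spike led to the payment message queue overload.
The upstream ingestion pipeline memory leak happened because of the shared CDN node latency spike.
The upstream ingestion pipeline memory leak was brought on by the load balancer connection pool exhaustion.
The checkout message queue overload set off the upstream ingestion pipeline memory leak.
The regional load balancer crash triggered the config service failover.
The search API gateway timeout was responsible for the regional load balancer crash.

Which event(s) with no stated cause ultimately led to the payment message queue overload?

Tracing upstream from the payment message queue overload: the payment message queue overload ← the upstream ingestion pipeline memory leak ← the load balancer connection pool exhaustion.
A separate upstream branch: the payment message queue overload ← the payment auth service timeout ← the search web server memory leak ← the config service failover ← the regional load balancer crash ← the search API gateway timeout.
A separate upstream branch: the payment message queue overload ← the shared CDN node latency spike.
A separate upstream branch: the payment message queue overload ← the upstream ingestion pipeline memory leak ← the checkout message queue overload.
Each of those chain origins has no stated cause.

the checkout message queue overload, the load balancer connection pool exhaustion, the search API gateway timeout, the shared CDN node latency spike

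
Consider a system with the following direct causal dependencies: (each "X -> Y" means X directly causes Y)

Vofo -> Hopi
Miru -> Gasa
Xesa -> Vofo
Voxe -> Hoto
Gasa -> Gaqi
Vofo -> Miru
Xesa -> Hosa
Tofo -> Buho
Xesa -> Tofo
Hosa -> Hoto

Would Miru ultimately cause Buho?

Miru leads to Gasa, Gaqi; Buho is not among them.

No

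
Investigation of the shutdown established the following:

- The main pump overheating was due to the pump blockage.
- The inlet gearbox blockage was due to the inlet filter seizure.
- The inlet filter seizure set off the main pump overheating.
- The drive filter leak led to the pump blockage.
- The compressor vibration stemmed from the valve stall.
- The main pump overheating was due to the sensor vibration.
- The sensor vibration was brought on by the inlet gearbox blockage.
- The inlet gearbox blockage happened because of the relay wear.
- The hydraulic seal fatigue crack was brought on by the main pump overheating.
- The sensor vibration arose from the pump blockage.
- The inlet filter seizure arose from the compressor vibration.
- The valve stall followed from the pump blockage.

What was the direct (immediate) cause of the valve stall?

the pump blockage

Upstream contributors include the drive filter leak, but only the pump blockage feeds directly into the valve stall.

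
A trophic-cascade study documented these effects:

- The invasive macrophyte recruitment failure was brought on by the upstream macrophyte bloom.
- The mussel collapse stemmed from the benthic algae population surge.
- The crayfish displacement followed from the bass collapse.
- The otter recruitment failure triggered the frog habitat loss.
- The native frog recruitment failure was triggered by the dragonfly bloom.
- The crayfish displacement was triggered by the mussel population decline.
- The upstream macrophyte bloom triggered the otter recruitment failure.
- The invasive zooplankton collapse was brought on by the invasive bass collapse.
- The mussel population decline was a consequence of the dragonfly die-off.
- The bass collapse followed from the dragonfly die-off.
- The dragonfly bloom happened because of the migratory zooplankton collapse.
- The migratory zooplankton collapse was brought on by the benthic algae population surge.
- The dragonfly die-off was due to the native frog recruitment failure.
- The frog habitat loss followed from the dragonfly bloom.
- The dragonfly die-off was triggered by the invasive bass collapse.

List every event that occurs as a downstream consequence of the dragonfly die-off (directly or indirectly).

Direct effects: the bass collapse, the mussel population decline.
2 steps out: the crayfish displacement.
Not reachable from it: the benthic algae population surge, the invasive bass collapse, the migratory zooplankton collapse, the dragonfly bloom, the invasive zooplankton collapse, the upstream macrophyte bloom, the otter recruitment failure, the mussel collapse, the native frog recruitment failure, the frog habitat loss, the invasive macrophyte recruitment failure.

the bass collapse, the crayfish displacement, the mussel population decline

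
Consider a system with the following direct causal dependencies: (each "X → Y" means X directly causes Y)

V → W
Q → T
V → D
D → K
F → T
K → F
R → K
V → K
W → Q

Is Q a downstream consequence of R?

No

R leads to K, F, T; Q is not among them.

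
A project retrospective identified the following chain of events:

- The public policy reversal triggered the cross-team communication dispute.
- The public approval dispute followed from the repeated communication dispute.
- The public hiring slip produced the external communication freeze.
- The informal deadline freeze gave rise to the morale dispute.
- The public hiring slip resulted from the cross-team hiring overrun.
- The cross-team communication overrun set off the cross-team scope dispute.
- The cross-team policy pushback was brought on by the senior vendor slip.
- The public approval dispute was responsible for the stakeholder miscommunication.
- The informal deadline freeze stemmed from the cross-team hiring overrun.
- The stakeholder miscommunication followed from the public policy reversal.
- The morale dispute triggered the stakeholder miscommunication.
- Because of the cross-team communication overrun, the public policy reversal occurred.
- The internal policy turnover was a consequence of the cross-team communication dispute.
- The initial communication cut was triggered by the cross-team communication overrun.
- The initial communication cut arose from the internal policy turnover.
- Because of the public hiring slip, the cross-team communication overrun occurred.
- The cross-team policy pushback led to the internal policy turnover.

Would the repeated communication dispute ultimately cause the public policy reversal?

No

The repeated communication dispute leads to the public approval dispute, the stakeholder miscommunication; the public policy reversal is not among them.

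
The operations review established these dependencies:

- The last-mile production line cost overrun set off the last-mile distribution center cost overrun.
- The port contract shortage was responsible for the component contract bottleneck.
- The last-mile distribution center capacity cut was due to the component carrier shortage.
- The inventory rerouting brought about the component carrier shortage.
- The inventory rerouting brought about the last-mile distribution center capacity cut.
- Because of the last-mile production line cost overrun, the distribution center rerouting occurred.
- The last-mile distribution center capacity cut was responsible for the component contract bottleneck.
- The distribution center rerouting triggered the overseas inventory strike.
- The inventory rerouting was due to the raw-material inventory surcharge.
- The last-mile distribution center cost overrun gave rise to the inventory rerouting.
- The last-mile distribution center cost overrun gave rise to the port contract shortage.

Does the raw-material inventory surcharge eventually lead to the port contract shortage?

No

The raw-material inventory surcharge leads to the inventory rerouting, the component carrier shortage, the last-mile distribution center capacity cut, the component contract bottleneck; the port contract shortage is not among them.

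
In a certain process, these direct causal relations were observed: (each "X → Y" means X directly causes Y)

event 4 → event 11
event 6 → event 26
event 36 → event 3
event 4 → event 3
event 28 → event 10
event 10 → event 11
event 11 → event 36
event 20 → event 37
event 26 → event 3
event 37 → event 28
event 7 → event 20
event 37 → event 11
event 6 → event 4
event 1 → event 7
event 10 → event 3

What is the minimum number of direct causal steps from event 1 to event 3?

6

Shortest chain: event 1 → event 7 → event 20 → event 37 → event 28 → event 10 → event 3.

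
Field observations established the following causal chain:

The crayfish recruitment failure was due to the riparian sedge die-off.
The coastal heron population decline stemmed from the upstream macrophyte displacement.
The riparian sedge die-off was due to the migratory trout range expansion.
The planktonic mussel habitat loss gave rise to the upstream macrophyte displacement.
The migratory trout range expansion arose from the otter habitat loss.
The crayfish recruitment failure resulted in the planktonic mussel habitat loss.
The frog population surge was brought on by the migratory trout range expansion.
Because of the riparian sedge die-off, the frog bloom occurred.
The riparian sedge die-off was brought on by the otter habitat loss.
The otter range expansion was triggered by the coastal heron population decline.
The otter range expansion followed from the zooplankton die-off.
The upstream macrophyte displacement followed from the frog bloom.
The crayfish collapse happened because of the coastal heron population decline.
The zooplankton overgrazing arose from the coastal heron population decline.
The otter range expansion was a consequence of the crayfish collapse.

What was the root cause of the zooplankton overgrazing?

the otter habitat loss

Tracing upstream from the zooplankton overgrazing: the zooplankton overgrazing ← the coastal heron population decline ← the upstream macrophyte displacement ← the frog bloom ← the riparian sedge die-off ← the otter habitat loss.
The otter habitat loss has no stated cause, so it is the root.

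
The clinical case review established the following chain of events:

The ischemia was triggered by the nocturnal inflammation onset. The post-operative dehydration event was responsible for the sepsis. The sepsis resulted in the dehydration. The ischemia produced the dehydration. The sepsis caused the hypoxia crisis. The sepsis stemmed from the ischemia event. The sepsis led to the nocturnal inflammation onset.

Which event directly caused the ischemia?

the nocturnal inflammation onset

Upstream contributors include the post-operative dehydration event, the sepsis, the ischemia event, but only the nocturnal inflammation onset feeds directly into the ischemia.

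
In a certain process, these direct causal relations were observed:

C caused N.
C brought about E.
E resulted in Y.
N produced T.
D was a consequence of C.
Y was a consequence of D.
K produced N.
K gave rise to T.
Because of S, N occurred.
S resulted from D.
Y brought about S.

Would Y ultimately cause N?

There is a causal chain: Y → S → N.

Yes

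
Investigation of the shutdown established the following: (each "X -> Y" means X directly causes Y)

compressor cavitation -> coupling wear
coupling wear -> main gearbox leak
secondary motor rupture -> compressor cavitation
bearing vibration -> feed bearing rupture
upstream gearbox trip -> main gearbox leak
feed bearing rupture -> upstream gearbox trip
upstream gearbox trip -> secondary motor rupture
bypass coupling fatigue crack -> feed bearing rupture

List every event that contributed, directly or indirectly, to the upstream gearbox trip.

Immediate cause of the upstream gearbox trip: the feed bearing rupture.
Further upstream: the bearing vibration, the bypass coupling fatigue crack.

the bearing vibration, the bypass coupling fatigue crack, the feed bearing rupture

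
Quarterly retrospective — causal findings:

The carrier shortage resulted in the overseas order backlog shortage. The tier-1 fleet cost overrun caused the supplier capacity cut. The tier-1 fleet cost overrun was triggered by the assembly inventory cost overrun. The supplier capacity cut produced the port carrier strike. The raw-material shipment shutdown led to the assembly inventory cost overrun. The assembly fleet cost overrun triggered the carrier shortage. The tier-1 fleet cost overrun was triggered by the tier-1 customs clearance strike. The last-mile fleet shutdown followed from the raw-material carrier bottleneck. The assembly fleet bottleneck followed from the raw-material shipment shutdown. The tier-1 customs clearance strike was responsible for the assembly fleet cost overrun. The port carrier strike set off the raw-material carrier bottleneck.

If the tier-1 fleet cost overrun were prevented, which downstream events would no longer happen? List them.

the last-mile fleet shutdown, the port carrier strike, the raw-material carrier bottleneck, the supplier capacity cut

Downstream of the tier-1 fleet cost overrun: the supplier capacity cut, the port carrier strike, the raw-material carrier bottleneck, the last-mile fleet shutdown.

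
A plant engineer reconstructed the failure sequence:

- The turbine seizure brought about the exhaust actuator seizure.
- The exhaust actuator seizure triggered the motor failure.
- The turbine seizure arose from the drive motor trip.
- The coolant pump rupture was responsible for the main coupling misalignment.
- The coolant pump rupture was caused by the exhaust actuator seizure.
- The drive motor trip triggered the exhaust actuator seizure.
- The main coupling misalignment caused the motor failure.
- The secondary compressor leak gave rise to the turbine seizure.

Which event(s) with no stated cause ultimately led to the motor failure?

Tracing upstream from the motor failure: the motor failure ← the exhaust actuator seizure ← the drive motor trip.
A separate upstream branch: the motor failure ← the exhaust actuator seizure ← the turbine seizure ← the secondary compressor leak.
Each of those chain origins has no stated cause.

the drive motor trip, the secondary compressor leak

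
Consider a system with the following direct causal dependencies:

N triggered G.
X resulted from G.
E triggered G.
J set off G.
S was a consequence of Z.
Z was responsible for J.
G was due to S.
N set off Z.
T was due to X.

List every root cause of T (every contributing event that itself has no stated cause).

Tracing upstream from T: T ← X ← G ← N.
A separate upstream branch: T ← X ← G ← E.
Each of those chain origins has no stated cause.

E, N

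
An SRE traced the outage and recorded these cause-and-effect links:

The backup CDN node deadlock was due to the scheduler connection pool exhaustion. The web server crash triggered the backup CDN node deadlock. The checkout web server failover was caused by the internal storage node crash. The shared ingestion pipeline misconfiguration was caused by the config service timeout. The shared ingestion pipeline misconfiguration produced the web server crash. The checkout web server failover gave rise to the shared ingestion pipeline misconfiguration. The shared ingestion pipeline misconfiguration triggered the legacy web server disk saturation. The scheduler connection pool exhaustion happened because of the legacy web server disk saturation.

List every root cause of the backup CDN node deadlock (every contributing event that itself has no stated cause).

Tracing upstream from the backup CDN node deadlock: the backup CDN node deadlock ← the web server crash ← the shared ingestion pipeline misconfiguration ← the checkout web server failover ← the internal storage node crash.
A separate upstream branch: the backup CDN node deadlock ← the web server crash ← the shared ingestion pipeline misconfiguration ← the config service timeout.
Each of those chain origins has no stated cause.

the config service timeout, the internal storage node crash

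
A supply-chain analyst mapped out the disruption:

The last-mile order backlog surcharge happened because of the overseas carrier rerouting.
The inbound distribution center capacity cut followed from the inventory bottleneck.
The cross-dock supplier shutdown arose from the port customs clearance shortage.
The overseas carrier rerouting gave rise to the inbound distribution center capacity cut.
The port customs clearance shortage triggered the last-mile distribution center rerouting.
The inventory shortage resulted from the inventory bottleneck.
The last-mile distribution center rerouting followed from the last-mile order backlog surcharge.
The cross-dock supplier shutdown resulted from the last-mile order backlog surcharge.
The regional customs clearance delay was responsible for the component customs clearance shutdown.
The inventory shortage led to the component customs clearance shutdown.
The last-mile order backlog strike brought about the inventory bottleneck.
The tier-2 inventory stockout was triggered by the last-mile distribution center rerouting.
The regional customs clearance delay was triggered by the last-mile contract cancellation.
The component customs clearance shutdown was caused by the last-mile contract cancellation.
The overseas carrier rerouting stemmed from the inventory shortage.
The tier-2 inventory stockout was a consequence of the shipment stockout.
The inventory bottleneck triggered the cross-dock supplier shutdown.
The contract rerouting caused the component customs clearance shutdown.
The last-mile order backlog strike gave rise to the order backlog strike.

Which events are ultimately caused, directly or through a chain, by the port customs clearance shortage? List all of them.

Direct effects: the cross-dock supplier shutdown, the last-mile distribution center rerouting.
2 steps out: the tier-2 inventory stockout.
Not reachable from it: the contract rerouting, the last-mile order backlog strike, the last-mile contract cancellation, the inventory bottleneck, the regional customs clearance delay, the inventory shortage, the overseas carrier rerouting, the last-mile order backlog surcharge, the shipment stockout, the order backlog strike, the inbound distribution center capacity cut, the component customs clearance shutdown.

the cross-dock supplier shutdown, the last-mile distribution center rerouting, the tier-2 inventory stockout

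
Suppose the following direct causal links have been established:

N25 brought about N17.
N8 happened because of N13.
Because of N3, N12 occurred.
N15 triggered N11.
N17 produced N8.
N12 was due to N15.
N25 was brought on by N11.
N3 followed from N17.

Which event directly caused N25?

Upstream contributors include N15, but only N11 feeds directly into N25.

N11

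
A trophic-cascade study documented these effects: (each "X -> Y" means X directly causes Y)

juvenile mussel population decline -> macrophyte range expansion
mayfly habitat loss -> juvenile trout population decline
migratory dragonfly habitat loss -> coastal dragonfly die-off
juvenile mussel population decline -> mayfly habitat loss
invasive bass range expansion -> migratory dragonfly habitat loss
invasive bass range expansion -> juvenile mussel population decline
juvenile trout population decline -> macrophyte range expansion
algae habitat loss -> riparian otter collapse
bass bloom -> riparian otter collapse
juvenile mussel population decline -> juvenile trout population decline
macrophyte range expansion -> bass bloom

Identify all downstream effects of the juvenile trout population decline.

Direct effects: the macrophyte range expansion.
2 steps out: the bass bloom.
3 steps out: the riparian otter collapse.
Not reachable from it: the invasive bass range expansion, the migratory dragonfly habitat loss, the coastal dragonfly die-off, the juvenile mussel population decline, the mayfly habitat loss, the algae habitat loss.

the bass bloom, the macrophyte range expansion, the riparian otter collapse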